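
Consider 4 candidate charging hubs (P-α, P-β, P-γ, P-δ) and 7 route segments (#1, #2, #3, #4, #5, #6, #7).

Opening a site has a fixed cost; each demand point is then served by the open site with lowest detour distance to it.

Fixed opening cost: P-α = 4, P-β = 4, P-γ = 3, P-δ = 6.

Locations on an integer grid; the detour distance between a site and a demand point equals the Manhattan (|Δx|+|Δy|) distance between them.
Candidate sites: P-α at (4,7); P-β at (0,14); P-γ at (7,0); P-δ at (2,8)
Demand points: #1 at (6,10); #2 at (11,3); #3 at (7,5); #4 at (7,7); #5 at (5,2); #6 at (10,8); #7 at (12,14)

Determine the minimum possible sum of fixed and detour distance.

53

Open {P-α, P-γ}: assign each demand point to its cheapest open site.
  #1→P-α 5, #2→P-γ 7, #3→P-α 5, #4→P-α 3, #5→P-γ 4, #6→P-α 7, #7→P-α 15
  detour distance 46, fixed 7 → total 53.
Compare {P-α, P-β, P-γ}: detour distance 43 + fixed 11 = 54.
Compare {P-α}: detour distance 52 + fixed 4 = 56.
Compare {P-α, P-β}: detour distance 49 + fixed 8 = 57.
All other subsets cost ≥ 54. Minimum total cost: 53.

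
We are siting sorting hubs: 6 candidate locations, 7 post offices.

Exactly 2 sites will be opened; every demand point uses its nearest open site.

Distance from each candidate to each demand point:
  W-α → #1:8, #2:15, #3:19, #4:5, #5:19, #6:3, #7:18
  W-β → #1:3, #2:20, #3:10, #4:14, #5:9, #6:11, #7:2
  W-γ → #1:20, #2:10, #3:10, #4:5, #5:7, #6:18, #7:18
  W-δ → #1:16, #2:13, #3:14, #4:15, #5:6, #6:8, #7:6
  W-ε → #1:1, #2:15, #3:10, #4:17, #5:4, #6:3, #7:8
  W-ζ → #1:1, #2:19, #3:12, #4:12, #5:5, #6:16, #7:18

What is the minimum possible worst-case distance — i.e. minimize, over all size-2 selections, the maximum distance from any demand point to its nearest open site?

Open {W-γ, W-ε}.
  Farthest demand point is #2 at distance 10 (to W-γ); all others are ≤ 10.
With {W-β, W-γ} the worst case is 11.
With {W-δ, W-ζ} the worst case is 13.
No size-2 selection achieves below 10.

10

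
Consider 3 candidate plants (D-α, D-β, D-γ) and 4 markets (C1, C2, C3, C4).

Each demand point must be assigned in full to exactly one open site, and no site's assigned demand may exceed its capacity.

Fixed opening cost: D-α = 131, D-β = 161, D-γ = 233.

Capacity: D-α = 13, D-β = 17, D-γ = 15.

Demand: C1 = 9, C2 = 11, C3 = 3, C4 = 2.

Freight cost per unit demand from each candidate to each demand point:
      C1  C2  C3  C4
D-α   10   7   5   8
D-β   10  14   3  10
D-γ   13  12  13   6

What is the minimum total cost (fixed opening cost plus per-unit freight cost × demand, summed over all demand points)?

484

Open {D-α, D-β}; cheapest assignment that respects the capacities:
  D-α (cap 13, load 13): C2, C4 — cost 11×7 + 2×8 = 93
  D-β (cap 17, load 12): C1, C3 — cost 9×10 + 3×3 = 99
  Shipping 192, fixed 292 → total 484.
  Any other capacity-feasible assignment to {D-α, D-β} ships for at least 192.
Compare {D-α, D-γ}: its best feasible assignment gives total 609.
Compare {D-β, D-γ}: its best feasible assignment gives total 637.
Every other set of open sites that can feasibly serve all demand totals ≥ 609 even under its best assignment. Minimum: 484.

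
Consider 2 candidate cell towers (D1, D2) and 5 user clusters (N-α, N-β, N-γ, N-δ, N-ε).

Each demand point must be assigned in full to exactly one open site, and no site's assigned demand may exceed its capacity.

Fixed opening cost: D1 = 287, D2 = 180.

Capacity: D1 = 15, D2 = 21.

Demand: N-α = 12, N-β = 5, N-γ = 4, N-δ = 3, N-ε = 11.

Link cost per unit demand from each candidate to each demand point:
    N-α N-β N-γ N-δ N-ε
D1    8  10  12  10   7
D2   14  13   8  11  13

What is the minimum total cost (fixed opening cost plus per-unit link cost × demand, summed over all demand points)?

833

Open {D1, D2}; cheapest assignment that respects the capacities:
  D1 (cap 15, load 15): N-α, N-δ — cost 12×8 + 3×10 = 126
  D2 (cap 21, load 20): N-β, N-γ, N-ε — cost 5×13 + 4×8 + 11×13 = 240
  Shipping 366, fixed 467 → total 833.
  Any other capacity-feasible assignment to {D1, D2} ships for at least 366.
Total demand is 35 and no other set of sites has combined capacity ≥ 35, so {D1, D2} is the only feasible choice of open sites. Minimum: 833.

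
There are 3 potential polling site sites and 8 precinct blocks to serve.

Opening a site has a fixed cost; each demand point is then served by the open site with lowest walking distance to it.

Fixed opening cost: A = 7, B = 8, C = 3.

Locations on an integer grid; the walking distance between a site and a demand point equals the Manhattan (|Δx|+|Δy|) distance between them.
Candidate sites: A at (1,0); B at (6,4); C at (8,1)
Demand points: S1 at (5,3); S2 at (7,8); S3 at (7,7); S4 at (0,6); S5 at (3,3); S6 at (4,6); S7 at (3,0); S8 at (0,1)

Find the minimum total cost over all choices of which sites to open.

Open {A, B}: assign each demand point to its cheapest open site.
  S1→B 2, S2→B 5, S3→B 4, S4→A 7, S5→B 4, S6→B 4, S7→A 2, S8→A 2
  walking distance 30, fixed 15 → total 45.
Compare {A, B, C}: walking distance 30 + fixed 18 = 48.
Compare {B}: walking distance 43 + fixed 8 = 51.
Compare {B, C}: walking distance 41 + fixed 11 = 52.
All other subsets cost ≥ 48. Minimum total cost: 45.

45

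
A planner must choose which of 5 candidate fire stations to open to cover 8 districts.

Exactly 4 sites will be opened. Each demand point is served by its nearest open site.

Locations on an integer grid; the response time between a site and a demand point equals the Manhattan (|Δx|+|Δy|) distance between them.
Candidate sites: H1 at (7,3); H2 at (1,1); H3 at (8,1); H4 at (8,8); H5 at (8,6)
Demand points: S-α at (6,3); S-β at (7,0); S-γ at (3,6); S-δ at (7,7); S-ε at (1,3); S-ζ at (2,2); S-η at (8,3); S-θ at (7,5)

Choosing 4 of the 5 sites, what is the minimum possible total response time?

Open {H1, H2, H3, H5}.
  S-α→H1 1, S-β→H3 2, S-γ→H5 5, S-δ→H5 2, S-ε→H2 2, S-ζ→H2 2, S-η→H1 1, S-θ→H1 2  ⇒ total 17.
Compare {H1, H2, H4, H5}: total 18.
Compare {H1, H2, H3, H4}: total 19.
No size-4 selection does better; minimum is 17.

17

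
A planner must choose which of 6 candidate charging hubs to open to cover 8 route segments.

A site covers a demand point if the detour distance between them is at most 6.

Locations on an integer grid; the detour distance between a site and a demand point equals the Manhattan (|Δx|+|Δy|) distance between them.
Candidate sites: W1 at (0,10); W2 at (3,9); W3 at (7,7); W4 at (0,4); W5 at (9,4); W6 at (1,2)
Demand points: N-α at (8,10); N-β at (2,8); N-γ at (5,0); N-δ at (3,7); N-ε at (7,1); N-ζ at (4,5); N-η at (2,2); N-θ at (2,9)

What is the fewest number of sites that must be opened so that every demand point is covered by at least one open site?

Coverage sets (demand points within 6 of each site):
  W1: {N-β, N-δ, N-θ}
  W2: {N-α, N-β, N-δ, N-ζ, N-θ}
  W3: {N-α, N-β, N-δ, N-ε, N-ζ}
  W4: {N-β, N-δ, N-ζ, N-η}
  W5: {N-ε, N-ζ}
  W6: {N-γ, N-ζ, N-η}
No 2 sites suffice: every size-2 union leaves at least one demand point uncovered.
But {W1, W3, W6} covers everything, so the minimum is 3.

3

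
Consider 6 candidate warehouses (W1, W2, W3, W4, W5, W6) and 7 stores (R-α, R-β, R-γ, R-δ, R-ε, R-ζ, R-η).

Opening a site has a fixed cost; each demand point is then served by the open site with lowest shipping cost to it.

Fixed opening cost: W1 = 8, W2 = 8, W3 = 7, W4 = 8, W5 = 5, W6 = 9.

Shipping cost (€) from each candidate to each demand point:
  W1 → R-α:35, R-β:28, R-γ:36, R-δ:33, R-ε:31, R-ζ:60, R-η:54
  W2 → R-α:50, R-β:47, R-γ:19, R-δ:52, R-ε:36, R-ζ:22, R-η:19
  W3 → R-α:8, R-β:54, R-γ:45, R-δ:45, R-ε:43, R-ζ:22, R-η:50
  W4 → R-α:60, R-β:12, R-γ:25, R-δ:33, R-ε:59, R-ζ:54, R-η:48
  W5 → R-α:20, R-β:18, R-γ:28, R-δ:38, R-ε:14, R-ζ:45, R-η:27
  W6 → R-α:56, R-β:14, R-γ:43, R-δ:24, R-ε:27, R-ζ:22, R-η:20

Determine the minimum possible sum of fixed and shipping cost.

Open {W2, W3, W5, W6}: assign each demand point to its cheapest open site.
  R-α→W3 8, R-β→W6 14, R-γ→W2 19, R-δ→W6 24, R-ε→W5 14, R-ζ→W2 22, R-η→W2 19
  shipping cost 120, fixed 29 → total 149.
Compare {W3, W5, W6}: shipping cost 130 + fixed 21 = 151.
Compare {W2, W5, W6}: shipping cost 132 + fixed 22 = 154.
Compare {W3, W4, W5, W6}: shipping cost 125 + fixed 29 = 154.
All other subsets cost ≥ 151. Minimum total cost: 149.

149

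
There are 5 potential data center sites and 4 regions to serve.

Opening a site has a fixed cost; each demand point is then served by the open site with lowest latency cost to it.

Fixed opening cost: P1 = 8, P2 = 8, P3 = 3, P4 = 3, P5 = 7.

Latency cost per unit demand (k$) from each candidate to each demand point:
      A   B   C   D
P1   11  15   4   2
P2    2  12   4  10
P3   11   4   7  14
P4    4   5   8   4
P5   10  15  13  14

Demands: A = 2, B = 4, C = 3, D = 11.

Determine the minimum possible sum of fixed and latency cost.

Open {P1, P3, P4}: assign each demand point to its cheapest open site.
  A→P4 2×4=8, B→P3 4×4=16, C→P1 3×4=12, D→P1 11×2=22
  latency cost 58, fixed 14 → total 72.
Compare {P1, P4}: latency cost 62 + fixed 11 = 73.
Compare {P1, P2, P3}: latency cost 54 + fixed 19 = 73.
Compare {P1, P2, P3, P4}: latency cost 54 + fixed 22 = 76.
All other subsets cost ≥ 73. Minimum total cost: 72.

72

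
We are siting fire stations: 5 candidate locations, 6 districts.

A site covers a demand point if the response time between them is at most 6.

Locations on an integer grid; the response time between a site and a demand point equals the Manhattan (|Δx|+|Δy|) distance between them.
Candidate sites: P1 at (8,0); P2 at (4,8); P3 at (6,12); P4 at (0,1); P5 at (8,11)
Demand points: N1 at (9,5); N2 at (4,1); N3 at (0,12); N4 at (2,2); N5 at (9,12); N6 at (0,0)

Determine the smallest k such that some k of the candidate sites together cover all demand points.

Coverage sets (demand points within 6 of each site):
  P1: {N1, N2}
  P2: {}
  P3: {N3, N5}
  P4: {N2, N4, N6}
  P5: {N5}
No 2 sites suffice: every size-2 union leaves at least one demand point uncovered.
But {P1, P3, P4} covers everything, so the minimum is 3.

3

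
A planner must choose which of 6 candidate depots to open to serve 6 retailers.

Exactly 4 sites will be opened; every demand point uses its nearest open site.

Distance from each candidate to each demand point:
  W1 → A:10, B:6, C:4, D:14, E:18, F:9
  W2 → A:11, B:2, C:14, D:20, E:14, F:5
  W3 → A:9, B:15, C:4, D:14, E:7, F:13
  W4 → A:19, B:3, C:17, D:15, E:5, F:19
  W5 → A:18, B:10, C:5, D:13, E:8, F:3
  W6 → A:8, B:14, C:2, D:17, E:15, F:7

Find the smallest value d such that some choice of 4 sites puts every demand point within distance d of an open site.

Open {W1, W2, W3, W5}.
  Farthest demand point is D at distance 13 (to W5); all others are ≤ 13.
With {W1, W2, W4, W5} the worst case is 13.
With {W1, W2, W5, W6} the worst case is 13.
No size-4 selection achieves below 13.

13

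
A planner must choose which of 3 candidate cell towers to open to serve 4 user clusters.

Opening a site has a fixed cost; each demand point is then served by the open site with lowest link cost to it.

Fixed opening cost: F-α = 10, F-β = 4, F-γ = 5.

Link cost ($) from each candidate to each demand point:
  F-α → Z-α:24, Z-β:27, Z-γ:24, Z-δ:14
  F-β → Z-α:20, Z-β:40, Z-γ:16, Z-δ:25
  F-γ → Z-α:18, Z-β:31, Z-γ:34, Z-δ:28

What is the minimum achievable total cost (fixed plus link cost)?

91

Open {F-α, F-β}: assign each demand point to its cheapest open site.
  Z-α→F-β 20, Z-β→F-α 27, Z-γ→F-β 16, Z-δ→F-α 14
  link cost 77, fixed 14 → total 91.
Compare {F-α, F-β, F-γ}: link cost 75 + fixed 19 = 94.
Compare {F-α, F-γ}: link cost 83 + fixed 15 = 98.
Compare {F-α}: link cost 89 + fixed 10 = 99.
All other subsets cost ≥ 94. Minimum total cost: 91.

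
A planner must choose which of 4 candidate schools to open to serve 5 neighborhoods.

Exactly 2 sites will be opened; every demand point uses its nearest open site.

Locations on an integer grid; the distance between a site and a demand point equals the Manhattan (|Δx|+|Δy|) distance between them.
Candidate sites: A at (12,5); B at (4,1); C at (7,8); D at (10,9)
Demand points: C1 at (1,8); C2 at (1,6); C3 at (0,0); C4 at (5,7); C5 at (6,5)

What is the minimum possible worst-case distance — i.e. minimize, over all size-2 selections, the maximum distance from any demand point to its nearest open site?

Open {B, C}.
  Farthest demand point is C2 at distance 8 (to B); all others are ≤ 8.
With {A, B} the worst case is 10.
With {B, D} the worst case is 10.
No size-2 selection achieves below 8.

8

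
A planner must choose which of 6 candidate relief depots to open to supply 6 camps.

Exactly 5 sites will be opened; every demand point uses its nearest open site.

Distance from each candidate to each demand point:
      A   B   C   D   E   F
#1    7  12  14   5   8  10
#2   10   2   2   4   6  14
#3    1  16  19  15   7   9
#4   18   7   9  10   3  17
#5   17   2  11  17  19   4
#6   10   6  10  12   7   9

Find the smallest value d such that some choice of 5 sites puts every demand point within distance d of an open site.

4

Open {#1, #2, #3, #4, #5}.
  Farthest demand point is D at distance 4 (to #2); all others are ≤ 4.
With {#2, #3, #4, #5, #6} the worst case is 4.
With {#1, #2, #3, #5, #6} the worst case is 6.
No size-5 selection achieves below 4.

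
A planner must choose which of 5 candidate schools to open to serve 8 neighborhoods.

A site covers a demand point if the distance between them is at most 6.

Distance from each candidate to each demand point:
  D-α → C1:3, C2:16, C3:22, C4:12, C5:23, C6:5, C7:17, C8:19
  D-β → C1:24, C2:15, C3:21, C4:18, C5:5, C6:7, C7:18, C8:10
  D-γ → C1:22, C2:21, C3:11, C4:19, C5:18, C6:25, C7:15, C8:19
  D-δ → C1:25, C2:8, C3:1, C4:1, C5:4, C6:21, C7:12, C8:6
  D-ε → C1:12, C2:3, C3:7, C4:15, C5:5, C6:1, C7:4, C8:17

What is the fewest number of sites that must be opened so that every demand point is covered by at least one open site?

Coverage sets (demand points within 6 of each site):
  D-α: {C1, C6}
  D-β: {C5}
  D-γ: {}
  D-δ: {C3, C4, C5, C8}
  D-ε: {C2, C5, C6, C7}
No 2 sites suffice: every size-2 union leaves at least one demand point uncovered.
But {D-α, D-δ, D-ε} covers everything, so the minimum is 3.

3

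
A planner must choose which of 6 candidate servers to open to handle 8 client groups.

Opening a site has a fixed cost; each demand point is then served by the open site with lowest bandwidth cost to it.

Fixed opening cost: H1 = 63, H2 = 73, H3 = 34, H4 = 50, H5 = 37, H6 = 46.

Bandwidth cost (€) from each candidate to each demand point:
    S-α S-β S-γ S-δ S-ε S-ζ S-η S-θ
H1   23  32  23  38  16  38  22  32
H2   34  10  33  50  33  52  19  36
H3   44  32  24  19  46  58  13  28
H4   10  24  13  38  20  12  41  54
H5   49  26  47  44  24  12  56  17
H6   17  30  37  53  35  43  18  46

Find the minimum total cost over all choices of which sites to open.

Open {H3, H4}: assign each demand point to its cheapest open site.
  S-α→H4 10, S-β→H4 24, S-γ→H4 13, S-δ→H3 19, S-ε→H4 20, S-ζ→H4 12, S-η→H3 13, S-θ→H3 28
  bandwidth cost 139, fixed 84 → total 223.
Compare {H3, H4, H5}: bandwidth cost 128 + fixed 121 = 249.
Compare {H3, H5}: bandwidth cost 179 + fixed 71 = 250.
Compare {H4}: bandwidth cost 212 + fixed 50 = 262.
All other subsets cost ≥ 249. Minimum total cost: 223.

223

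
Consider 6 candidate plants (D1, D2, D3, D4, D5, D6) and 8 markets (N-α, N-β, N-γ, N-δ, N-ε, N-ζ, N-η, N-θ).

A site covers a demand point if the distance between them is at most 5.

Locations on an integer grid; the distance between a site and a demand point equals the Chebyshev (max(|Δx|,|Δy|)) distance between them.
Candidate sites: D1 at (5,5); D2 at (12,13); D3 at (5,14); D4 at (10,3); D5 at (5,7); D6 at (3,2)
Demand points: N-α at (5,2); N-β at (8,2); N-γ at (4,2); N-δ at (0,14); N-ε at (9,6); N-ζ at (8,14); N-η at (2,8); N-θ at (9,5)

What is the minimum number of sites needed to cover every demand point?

2

Coverage sets (demand points within 5 of each site):
  D1: {N-α, N-β, N-γ, N-ε, N-η, N-θ}
  D2: {N-ζ}
  D3: {N-δ, N-ζ}
  D4: {N-α, N-β, N-ε, N-θ}
  D5: {N-α, N-β, N-γ, N-ε, N-η, N-θ}
  D6: {N-α, N-β, N-γ}
No single site covers all 8 demand points.
But {D1, D3} covers everything, so the minimum is 2.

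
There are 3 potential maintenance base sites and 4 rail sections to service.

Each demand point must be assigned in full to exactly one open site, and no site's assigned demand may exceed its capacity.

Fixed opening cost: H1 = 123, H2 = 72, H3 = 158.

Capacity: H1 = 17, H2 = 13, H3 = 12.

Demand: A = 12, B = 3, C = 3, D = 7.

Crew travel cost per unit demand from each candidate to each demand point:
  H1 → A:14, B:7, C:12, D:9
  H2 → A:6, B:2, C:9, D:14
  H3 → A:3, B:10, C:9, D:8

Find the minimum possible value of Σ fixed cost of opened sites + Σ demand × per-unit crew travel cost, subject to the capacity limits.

387

Open {H1, H2}; cheapest assignment that respects the capacities:
  H1 (cap 17, load 13): B, C, D — cost 3×7 + 3×12 + 7×9 = 120
  H2 (cap 13, load 12): A — cost 12×6 = 72
  Shipping 192, fixed 195 → total 387.
  Any other capacity-feasible assignment to {H1, H2} ships for at least 192.
Compare {H2, H3}: its best feasible assignment gives total 397.
Compare {H1, H3}: its best feasible assignment gives total 437.
Every other set of open sites that can feasibly serve all demand totals ≥ 397 even under its best assignment. Minimum: 387.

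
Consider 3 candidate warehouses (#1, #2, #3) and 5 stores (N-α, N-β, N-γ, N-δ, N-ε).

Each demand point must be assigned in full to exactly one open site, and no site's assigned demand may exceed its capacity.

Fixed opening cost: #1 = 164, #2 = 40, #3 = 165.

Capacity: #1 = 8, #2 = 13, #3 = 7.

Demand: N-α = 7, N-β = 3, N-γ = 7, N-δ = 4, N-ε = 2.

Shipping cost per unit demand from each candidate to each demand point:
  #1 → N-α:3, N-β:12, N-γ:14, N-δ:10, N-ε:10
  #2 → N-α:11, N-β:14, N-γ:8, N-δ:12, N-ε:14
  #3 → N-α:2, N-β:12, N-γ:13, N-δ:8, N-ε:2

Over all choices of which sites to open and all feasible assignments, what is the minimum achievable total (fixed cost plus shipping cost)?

Open {#1, #2, #3}; cheapest assignment that respects the capacities:
  #1 (cap 8, load 7): N-α — cost 7×3 = 21
  #2 (cap 13, load 10): N-β, N-γ — cost 3×14 + 7×8 = 98
  #3 (cap 7, load 6): N-δ, N-ε — cost 4×8 + 2×2 = 36
  Shipping 155, fixed 369 → total 524.
  Any other capacity-feasible assignment to {#1, #2, #3} ships for at least 155.
Total demand is 23 and no other set of sites has combined capacity ≥ 23, so {#1, #2, #3} is the only feasible choice of open sites. Minimum: 524.

524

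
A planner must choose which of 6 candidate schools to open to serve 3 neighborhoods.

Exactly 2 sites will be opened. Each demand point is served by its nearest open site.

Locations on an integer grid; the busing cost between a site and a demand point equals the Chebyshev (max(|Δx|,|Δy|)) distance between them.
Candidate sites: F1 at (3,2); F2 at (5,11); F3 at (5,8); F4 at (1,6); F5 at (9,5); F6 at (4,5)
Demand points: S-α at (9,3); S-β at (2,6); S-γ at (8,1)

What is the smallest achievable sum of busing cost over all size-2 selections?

Open {F4, F5}.
  S-α→F5 2, S-β→F4 1, S-γ→F5 4  ⇒ total 7.
Compare {F5, F6}: total 8.
Compare {F3, F5}: total 9.
No size-2 selection does better; minimum is 7.

7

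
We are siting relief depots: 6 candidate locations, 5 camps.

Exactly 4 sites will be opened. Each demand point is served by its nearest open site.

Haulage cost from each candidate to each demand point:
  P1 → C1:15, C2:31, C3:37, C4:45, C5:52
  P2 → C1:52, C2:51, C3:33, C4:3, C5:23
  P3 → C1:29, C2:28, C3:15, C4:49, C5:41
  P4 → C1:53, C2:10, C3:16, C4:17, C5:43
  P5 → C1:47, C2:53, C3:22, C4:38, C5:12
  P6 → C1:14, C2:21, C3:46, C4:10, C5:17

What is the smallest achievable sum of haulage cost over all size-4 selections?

Open {P2, P4, P5, P6}.
  C1→P6 14, C2→P4 10, C3→P4 16, C4→P2 3, C5→P5 12  ⇒ total 55.
Compare {P1, P2, P4, P5}: total 56.
Compare {P2, P3, P4, P6}: total 59.
No size-4 selection does better; minimum is 55.

55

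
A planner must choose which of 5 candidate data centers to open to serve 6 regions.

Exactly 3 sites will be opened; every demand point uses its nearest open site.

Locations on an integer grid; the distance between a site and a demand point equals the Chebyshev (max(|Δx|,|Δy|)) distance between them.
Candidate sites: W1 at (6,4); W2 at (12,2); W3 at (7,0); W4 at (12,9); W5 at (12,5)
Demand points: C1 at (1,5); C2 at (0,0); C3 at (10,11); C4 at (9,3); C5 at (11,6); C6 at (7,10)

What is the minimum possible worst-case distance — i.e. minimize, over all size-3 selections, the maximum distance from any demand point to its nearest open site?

6

Open {W1, W2, W4}.
  Farthest demand point is C2 at distance 6 (to W1); all others are ≤ 6.
With {W1, W2, W5} the worst case is 6.
With {W1, W3, W4} the worst case is 6.
No size-3 selection achieves below 6.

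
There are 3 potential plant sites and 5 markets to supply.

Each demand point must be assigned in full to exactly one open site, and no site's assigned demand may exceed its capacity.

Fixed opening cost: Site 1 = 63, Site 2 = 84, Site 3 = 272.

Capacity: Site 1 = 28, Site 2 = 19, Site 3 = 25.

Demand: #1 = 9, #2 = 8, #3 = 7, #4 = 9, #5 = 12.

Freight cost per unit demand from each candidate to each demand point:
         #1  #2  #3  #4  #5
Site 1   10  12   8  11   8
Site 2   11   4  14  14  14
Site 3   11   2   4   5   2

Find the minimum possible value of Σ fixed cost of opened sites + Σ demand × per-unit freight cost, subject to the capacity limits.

529

Open {Site 1, Site 2}; cheapest assignment that respects the capacities:
  Site 1 (cap 28, load 28): #3, #4, #5 — cost 7×8 + 9×11 + 12×8 = 251
  Site 2 (cap 19, load 17): #1, #2 — cost 9×11 + 8×4 = 131
  Shipping 382, fixed 147 → total 529.
  Any other capacity-feasible assignment to {Site 1, Site 2} ships for at least 382.
Compare {Site 1, Site 3}: its best feasible assignment gives total 610.
Compare {Site 1, Site 2, Site 3}: its best feasible assignment gives total 666.
Every other set of open sites that can feasibly serve all demand totals ≥ 610 even under its best assignment. Minimum: 529.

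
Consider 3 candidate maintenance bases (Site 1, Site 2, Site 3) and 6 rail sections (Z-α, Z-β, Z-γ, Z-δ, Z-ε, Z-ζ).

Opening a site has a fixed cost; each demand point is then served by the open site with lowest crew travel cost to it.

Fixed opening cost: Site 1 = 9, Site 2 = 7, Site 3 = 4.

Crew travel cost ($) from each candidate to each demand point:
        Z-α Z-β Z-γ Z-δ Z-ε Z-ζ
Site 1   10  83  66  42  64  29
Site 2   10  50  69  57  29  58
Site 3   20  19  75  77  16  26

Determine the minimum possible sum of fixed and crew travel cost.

192

Open {Site 1, Site 3}: assign each demand point to its cheapest open site.
  Z-α→Site 1 10, Z-β→Site 3 19, Z-γ→Site 1 66, Z-δ→Site 1 42, Z-ε→Site 3 16, Z-ζ→Site 3 26
  crew travel cost 179, fixed 13 → total 192.
Compare {Site 1, Site 2, Site 3}: crew travel cost 179 + fixed 20 = 199.
Compare {Site 2, Site 3}: crew travel cost 197 + fixed 11 = 208.
Compare {Site 3}: crew travel cost 233 + fixed 4 = 237.
All other subsets cost ≥ 199. Minimum total cost: 192.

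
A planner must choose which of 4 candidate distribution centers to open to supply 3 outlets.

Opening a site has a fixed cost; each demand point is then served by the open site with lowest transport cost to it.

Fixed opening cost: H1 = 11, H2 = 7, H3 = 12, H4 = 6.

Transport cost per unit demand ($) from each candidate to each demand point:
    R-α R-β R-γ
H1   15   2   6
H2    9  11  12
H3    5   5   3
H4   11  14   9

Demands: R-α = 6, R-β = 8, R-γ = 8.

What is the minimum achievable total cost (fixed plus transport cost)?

Open {H1, H3}: assign each demand point to its cheapest open site.
  R-α→H3 6×5=30, R-β→H1 8×2=16, R-γ→H3 8×3=24
  transport cost 70, fixed 23 → total 93.
Compare {H1, H3, H4}: transport cost 70 + fixed 29 = 99.
Compare {H1, H2, H3}: transport cost 70 + fixed 30 = 100.
Compare {H3}: transport cost 94 + fixed 12 = 106.
All other subsets cost ≥ 99. Minimum total cost: 93.

93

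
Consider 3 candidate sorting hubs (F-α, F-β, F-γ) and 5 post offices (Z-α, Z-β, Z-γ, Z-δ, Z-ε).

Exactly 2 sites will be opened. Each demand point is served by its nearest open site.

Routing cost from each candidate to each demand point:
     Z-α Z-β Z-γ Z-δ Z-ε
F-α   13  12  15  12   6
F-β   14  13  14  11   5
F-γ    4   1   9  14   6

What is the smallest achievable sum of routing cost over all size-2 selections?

30

Open {F-β, F-γ}.
  Z-α→F-γ 4, Z-β→F-γ 1, Z-γ→F-γ 9, Z-δ→F-β 11, Z-ε→F-β 5  ⇒ total 30.
Compare {F-α, F-γ}: total 32.
Compare {F-α, F-β}: total 55.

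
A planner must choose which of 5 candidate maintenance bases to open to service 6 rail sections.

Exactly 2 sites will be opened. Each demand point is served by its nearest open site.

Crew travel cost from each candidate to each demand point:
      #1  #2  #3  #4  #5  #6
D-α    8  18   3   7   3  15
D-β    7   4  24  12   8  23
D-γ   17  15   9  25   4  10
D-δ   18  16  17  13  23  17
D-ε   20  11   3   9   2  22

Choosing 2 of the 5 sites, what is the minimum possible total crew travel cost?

39

Open {D-α, D-β}.
  #1→D-β 7, #2→D-β 4, #3→D-α 3, #4→D-α 7, #5→D-α 3, #6→D-α 15  ⇒ total 39.
Compare {D-α, D-γ}: total 46.
Compare {D-α, D-ε}: total 46.
No size-2 selection does better; minimum is 39.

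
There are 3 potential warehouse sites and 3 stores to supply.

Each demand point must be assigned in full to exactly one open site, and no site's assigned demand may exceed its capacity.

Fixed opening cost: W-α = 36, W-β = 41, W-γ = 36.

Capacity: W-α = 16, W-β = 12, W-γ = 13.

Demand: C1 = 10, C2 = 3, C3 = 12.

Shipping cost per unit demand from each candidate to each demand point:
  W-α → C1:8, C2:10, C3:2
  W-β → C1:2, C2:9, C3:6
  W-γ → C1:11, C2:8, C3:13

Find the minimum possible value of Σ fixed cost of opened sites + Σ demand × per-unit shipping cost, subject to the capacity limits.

Open {W-α, W-β}; cheapest assignment that respects the capacities:
  W-α (cap 16, load 15): C2, C3 — cost 3×10 + 12×2 = 54
  W-β (cap 12, load 10): C1 — cost 10×2 = 20
  Shipping 74, fixed 77 → total 151.
  Any other capacity-feasible assignment to {W-α, W-β} ships for at least 74.
Compare {W-α, W-β, W-γ}: its best feasible assignment gives total 181.
Compare {W-α, W-γ}: its best feasible assignment gives total 230.
Every other set of open sites that can feasibly serve all demand totals ≥ 181 even under its best assignment. Minimum: 151.

151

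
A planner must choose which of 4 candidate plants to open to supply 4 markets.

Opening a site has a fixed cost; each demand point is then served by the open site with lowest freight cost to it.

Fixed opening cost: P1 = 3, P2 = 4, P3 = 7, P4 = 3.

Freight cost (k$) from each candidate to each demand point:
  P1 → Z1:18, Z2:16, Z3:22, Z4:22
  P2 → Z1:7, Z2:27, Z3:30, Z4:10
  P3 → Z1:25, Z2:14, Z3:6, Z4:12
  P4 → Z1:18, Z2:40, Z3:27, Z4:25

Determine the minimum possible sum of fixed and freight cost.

Open {P2, P3}: assign each demand point to its cheapest open site.
  Z1→P2 7, Z2→P3 14, Z3→P3 6, Z4→P2 10
  freight cost 37, fixed 11 → total 48.
Compare {P1, P2, P3}: freight cost 37 + fixed 14 = 51.
Compare {P2, P3, P4}: freight cost 37 + fixed 14 = 51.
Compare {P1, P2, P3, P4}: freight cost 37 + fixed 17 = 54.
All other subsets cost ≥ 51. Minimum total cost: 48.

48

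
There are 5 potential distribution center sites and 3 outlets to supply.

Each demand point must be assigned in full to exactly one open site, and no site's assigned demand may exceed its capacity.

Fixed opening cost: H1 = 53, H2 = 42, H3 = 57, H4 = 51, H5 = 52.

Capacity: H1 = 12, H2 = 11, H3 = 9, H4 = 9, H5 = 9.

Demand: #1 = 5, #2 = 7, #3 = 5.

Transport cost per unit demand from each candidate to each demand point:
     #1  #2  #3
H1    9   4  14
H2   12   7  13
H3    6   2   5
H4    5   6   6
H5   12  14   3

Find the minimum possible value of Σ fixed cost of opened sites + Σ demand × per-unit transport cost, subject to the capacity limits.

Open {H1, H5}; cheapest assignment that respects the capacities:
  H1 (cap 12, load 12): #1, #2 — cost 5×9 + 7×4 = 73
  H5 (cap 9, load 5): #3 — cost 5×3 = 15
  Shipping 88, fixed 105 → total 193.
  Any other capacity-feasible assignment to {H1, H5} ships for at least 88.
Compare {H1, H4}: its best feasible assignment gives total 207.
Compare {H1, H3}: its best feasible assignment gives total 208.
Every other set of open sites that can feasibly serve all demand totals ≥ 207 even under its best assignment. Minimum: 193.

193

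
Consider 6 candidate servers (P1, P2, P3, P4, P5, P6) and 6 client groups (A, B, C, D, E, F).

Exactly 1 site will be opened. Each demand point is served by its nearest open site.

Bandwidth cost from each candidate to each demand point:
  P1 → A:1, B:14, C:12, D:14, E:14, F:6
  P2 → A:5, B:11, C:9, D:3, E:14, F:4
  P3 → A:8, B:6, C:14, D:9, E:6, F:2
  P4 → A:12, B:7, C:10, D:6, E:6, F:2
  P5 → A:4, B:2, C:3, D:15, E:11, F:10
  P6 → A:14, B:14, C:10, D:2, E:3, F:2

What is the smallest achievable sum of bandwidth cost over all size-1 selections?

43

Open {P4}.
  A→P4 12, B→P4 7, C→P4 10, D→P4 6, E→P4 6, F→P4 2  ⇒ total 43.
Compare {P3}: total 45.
Compare {P5}: total 45.
No size-1 selection does better; minimum is 43.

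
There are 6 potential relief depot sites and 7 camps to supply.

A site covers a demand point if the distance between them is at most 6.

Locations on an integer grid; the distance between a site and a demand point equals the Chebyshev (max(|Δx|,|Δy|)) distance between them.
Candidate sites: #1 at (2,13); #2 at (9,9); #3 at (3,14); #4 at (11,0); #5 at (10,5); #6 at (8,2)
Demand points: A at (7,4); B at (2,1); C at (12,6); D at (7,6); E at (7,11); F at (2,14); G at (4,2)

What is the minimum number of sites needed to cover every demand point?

Coverage sets (demand points within 6 of each site):
  #1: {E, F}
  #2: {A, C, D, E}
  #3: {E, F}
  #4: {A, C, D}
  #5: {A, C, D, E, G}
  #6: {A, B, C, D, G}
No single site covers all 7 demand points.
But {#1, #6} covers everything, so the minimum is 2.

2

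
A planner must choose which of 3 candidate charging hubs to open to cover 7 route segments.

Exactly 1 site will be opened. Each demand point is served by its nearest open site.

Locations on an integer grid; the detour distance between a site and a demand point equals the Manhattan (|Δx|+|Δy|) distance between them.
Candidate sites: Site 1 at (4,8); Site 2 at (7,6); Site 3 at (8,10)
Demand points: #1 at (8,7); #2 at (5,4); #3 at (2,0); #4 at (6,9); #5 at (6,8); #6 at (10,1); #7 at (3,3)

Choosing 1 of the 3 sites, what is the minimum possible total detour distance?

Open {Site 2}.
  #1→Site 2 2, #2→Site 2 4, #3→Site 2 11, #4→Site 2 4, #5→Site 2 3, #6→Site 2 8, #7→Site 2 7  ⇒ total 39.
Compare {Site 1}: total 44.
Compare {Site 3}: total 58.

39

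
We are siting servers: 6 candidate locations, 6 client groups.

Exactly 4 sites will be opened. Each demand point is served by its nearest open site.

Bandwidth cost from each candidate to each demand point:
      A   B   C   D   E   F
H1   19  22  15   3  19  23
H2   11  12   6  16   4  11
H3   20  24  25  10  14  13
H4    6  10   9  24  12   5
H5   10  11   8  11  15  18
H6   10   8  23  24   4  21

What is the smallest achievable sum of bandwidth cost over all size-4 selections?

32

Open {H1, H2, H4, H6}.
  A→H4 6, B→H6 8, C→H2 6, D→H1 3, E→H2 4, F→H4 5  ⇒ total 32.
Compare {H1, H2, H3, H4}: total 34.
Compare {H1, H2, H4, H5}: total 34.
No size-4 selection does better; minimum is 32.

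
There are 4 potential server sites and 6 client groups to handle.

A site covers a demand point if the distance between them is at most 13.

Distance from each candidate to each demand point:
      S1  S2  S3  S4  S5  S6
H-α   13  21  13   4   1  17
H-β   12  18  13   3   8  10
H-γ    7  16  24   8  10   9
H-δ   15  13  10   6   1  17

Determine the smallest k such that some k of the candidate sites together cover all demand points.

2

Coverage sets (demand points within 13 of each site):
  H-α: {S1, S3, S4, S5}
  H-β: {S1, S3, S4, S5, S6}
  H-γ: {S1, S4, S5, S6}
  H-δ: {S2, S3, S4, S5}
No single site covers all 6 demand points.
But {H-β, H-δ} covers everything, so the minimum is 2.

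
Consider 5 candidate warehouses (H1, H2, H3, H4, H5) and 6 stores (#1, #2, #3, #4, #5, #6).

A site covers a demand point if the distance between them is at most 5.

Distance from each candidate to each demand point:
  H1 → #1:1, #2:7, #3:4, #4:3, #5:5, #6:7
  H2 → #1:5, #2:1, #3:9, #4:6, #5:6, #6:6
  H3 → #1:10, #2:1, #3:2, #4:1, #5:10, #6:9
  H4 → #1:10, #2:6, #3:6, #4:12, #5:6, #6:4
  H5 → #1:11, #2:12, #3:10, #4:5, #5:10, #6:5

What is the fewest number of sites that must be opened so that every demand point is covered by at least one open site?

3

Coverage sets (demand points within 5 of each site):
  H1: {#1, #3, #4, #5}
  H2: {#1, #2}
  H3: {#2, #3, #4}
  H4: {#6}
  H5: {#4, #6}
No 2 sites suffice: every size-2 union leaves at least one demand point uncovered.
But {H1, H2, H4} covers everything, so the minimum is 3.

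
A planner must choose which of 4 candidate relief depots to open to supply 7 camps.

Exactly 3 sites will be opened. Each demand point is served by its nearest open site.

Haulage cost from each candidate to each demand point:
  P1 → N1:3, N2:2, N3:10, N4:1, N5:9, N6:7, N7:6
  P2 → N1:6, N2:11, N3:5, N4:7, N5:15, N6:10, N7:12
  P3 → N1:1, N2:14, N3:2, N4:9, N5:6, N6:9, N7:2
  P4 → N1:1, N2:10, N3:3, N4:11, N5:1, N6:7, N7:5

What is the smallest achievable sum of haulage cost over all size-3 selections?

Open {P1, P3, P4}.
  N1→P3 1, N2→P1 2, N3→P3 2, N4→P1 1, N5→P4 1, N6→P1 7, N7→P3 2  ⇒ total 16.
Compare {P1, P2, P4}: total 20.
Compare {P1, P2, P3}: total 21.
No size-3 selection does better; minimum is 16.

16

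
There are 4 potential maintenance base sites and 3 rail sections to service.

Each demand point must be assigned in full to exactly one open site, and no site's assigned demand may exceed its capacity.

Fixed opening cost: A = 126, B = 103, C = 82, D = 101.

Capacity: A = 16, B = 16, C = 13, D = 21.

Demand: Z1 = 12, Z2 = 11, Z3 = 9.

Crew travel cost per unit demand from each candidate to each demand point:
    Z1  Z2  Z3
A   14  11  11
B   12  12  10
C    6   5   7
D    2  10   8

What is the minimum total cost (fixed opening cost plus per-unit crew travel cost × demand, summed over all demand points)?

334

Open {C, D}; cheapest assignment that respects the capacities:
  C (cap 13, load 11): Z2 — cost 11×5 = 55
  D (cap 21, load 21): Z1, Z3 — cost 12×2 + 9×8 = 96
  Shipping 151, fixed 183 → total 334.
  Any other capacity-feasible assignment to {C, D} ships for at least 151.
Compare {B, D}: its best feasible assignment gives total 432.
Compare {B, C, D}: its best feasible assignment gives total 437.
Every other set of open sites that can feasibly serve all demand totals ≥ 432 even under its best assignment. Minimum: 334.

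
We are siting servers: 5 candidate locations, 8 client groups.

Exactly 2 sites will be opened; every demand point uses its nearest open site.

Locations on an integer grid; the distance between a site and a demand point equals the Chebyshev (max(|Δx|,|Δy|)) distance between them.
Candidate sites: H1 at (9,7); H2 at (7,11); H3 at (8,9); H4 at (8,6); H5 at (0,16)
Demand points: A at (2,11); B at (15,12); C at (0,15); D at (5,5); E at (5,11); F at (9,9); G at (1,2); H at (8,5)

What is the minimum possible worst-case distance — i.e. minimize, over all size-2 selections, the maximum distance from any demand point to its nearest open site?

Open {H2, H3}.
  Farthest demand point is B at distance 7 (to H3); all others are ≤ 7.
With {H2, H4} the worst case is 7.
With {H3, H5} the worst case is 7.
No size-2 selection achieves below 7.

7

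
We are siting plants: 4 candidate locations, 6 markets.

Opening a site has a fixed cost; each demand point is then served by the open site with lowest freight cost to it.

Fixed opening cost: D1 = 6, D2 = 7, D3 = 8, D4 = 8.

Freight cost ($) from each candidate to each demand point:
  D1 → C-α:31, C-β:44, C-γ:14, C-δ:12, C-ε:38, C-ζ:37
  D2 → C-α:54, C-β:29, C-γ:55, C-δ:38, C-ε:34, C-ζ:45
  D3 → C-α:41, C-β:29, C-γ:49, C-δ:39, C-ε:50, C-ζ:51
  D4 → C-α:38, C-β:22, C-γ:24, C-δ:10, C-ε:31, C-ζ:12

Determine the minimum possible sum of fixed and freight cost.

134

Open {D1, D4}: assign each demand point to its cheapest open site.
  C-α→D1 31, C-β→D4 22, C-γ→D1 14, C-δ→D4 10, C-ε→D4 31, C-ζ→D4 12
  freight cost 120, fixed 14 → total 134.
Compare {D1, D2, D4}: freight cost 120 + fixed 21 = 141.
Compare {D1, D3, D4}: freight cost 120 + fixed 22 = 142.
Compare {D4}: freight cost 137 + fixed 8 = 145.
All other subsets cost ≥ 141. Minimum total cost: 134.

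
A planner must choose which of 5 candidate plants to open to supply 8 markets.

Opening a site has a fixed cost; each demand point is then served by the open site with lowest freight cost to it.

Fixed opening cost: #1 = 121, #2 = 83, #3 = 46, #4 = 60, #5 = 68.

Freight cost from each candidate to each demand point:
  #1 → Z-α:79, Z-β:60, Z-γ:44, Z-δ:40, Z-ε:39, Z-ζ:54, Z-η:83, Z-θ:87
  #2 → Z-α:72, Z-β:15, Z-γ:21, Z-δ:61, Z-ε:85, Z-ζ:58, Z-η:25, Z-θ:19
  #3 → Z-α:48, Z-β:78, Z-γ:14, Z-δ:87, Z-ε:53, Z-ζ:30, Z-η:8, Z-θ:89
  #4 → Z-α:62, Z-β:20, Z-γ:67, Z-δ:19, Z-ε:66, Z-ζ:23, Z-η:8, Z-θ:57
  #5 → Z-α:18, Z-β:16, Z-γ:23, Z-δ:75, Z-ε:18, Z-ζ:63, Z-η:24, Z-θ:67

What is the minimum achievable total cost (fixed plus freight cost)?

310

Open {#4, #5}: assign each demand point to its cheapest open site.
  Z-α→#5 18, Z-β→#5 16, Z-γ→#5 23, Z-δ→#4 19, Z-ε→#5 18, Z-ζ→#4 23, Z-η→#4 8, Z-θ→#4 57
  freight cost 182, fixed 128 → total 310.
Compare {#3, #4, #5}: freight cost 173 + fixed 174 = 347.
Compare {#3, #4}: freight cost 242 + fixed 106 = 348.
Compare {#2, #4, #5}: freight cost 141 + fixed 211 = 352.
All other subsets cost ≥ 347. Minimum total cost: 310.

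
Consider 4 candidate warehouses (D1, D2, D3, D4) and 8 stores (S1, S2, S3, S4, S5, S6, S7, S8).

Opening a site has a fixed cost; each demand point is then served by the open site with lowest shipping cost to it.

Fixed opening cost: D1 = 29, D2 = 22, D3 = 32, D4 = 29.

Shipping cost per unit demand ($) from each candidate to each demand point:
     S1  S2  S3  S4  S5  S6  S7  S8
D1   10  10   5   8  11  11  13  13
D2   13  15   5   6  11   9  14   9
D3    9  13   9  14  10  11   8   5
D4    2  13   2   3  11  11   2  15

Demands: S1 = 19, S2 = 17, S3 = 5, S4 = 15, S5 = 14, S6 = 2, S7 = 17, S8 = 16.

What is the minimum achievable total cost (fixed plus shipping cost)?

Open {D1, D3, D4}: assign each demand point to its cheapest open site.
  S1→D4 19×2=38, S2→D1 17×10=170, S3→D4 5×2=10, S4→D4 15×3=45, S5→D3 14×10=140, S6→D1 2×11=22, S7→D4 17×2=34, S8→D3 16×5=80
  shipping cost 539, fixed 90 → total 629.
Compare {D1, D2, D3, D4}: shipping cost 535 + fixed 112 = 647.
Compare {D3, D4}: shipping cost 590 + fixed 61 = 651.
Compare {D2, D3, D4}: shipping cost 586 + fixed 83 = 669.
All other subsets cost ≥ 647. Minimum total cost: 629.

629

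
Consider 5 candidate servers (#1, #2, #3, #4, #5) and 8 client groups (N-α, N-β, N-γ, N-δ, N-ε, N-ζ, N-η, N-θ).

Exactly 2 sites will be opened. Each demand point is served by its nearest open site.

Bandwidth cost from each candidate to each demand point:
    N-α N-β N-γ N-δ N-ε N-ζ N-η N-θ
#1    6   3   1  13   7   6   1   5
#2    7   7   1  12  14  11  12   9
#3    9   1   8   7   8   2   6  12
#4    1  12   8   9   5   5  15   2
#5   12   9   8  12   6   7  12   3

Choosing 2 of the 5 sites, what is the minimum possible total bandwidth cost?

27

Open {#1, #4}.
  N-α→#4 1, N-β→#1 3, N-γ→#1 1, N-δ→#4 9, N-ε→#4 5, N-ζ→#4 5, N-η→#1 1, N-θ→#4 2  ⇒ total 27.
Compare {#1, #3}: total 30.
Compare {#3, #4}: total 32.
No size-2 selection does better; minimum is 27.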